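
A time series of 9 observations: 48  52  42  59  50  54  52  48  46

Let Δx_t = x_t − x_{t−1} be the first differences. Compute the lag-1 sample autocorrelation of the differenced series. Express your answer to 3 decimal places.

First differences Δx: 4, -10, 17, -9, 4, -2, -4, -2
Mean of differences = -0.2500
Numerator Σ(Δx_t−Δx̄)(Δx_{t+1}−Δx̄) = -392.0625
Denominator Σ(Δx_t−Δx̄)² = 525.5000
r_1(Δx) = -392.0625 / 525.5000 = -0.746

-0.746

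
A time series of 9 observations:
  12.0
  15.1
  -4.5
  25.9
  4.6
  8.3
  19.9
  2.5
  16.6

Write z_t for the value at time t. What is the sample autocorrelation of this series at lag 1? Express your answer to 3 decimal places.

Mean z̄ = (12.0 + 15.1 − 4.5 + 25.9 + 4.6 + 8.3 + 19.9 + 2.5 + 16.6)/9 = 11.1556
Numerator Σ_{t=1}^{8}(z_t−z̄)(z_{t+1}−z̄) = -514.9753
Denominator Σ(z_t−z̄)² = 710.9222
r_1 = -514.9753 / 710.9222 = -0.724

-0.724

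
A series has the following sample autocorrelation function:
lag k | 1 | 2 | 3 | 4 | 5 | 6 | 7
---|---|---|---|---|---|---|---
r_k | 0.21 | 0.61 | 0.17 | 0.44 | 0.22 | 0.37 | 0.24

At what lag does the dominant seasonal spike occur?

2

The largest autocorrelation is r_2 = 0.61, with weaker echoes at lags 4 (0.44) and 6 (0.37); the remaining lags stay at or below 0.24.
The dominant spike at lag 2 indicates a seasonal period of 2.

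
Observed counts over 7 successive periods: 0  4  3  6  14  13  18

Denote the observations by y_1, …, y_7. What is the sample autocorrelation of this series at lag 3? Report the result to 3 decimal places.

-0.196

Mean ȳ = (0 + 4 + 3 + 6 + 14 + 13 + 18)/7 = 8.2857
Numerator Σ_{t=1}^{4}(y_t−ȳ)(y_{t+3}−ȳ) = -52.6735
Denominator Σ(y_t−ȳ)² = 269.4286
r_3 = -52.6735 / 269.4286 = -0.196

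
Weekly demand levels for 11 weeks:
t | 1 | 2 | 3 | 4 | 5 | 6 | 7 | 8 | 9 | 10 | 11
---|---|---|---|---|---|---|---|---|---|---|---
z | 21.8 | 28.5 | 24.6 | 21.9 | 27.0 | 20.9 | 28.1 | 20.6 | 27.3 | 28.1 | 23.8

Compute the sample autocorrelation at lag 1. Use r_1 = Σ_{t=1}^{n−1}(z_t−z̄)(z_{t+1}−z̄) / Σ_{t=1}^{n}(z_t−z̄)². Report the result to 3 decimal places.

-0.597

Mean z̄ = (21.8 + 28.5 + 24.6 + 21.9 + 27.0 + 20.9 + 28.1 + 20.6 + 27.3 + 28.1 + 23.8)/11 = 24.7818
Numerator Σ_{t=1}^{10}(z_t−z̄)(z_{t+1}−z̄) = -58.4312
Denominator Σ(z_t−z̄)² = 97.8564
r_1 = -58.4312 / 97.8564 = -0.597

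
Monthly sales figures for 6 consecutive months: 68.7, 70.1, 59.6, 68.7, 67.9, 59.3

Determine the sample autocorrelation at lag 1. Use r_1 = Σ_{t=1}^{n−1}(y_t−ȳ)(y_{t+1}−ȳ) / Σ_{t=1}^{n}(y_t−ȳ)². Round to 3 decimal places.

-0.328

Mean ȳ = (68.7 + 70.1 + 59.6 + 68.7 + 67.9 + 59.3)/6 = 65.7167
Numerator Σ_{t=1}^{5}(y_t−ȳ)(y_{t+1}−ȳ) = -39.4786
Denominator Σ(y_t−ȳ)² = 120.3683
r_1 = -39.4786 / 120.3683 = -0.328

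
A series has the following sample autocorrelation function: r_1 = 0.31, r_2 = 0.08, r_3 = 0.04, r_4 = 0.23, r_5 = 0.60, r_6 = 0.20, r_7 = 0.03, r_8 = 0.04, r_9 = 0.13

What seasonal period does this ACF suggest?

5

The largest autocorrelation is r_5 = 0.60; the remaining lags stay at or below 0.31. The elevated value at lag 1 (0.31), dropping to 0.08 at lag 2, reflects decaying short-term dependence rather than seasonality.
The dominant spike at lag 5 indicates a seasonal period of 5.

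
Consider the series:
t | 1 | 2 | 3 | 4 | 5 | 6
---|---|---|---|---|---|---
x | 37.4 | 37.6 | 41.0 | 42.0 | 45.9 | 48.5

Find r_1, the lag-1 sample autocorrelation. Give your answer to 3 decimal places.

Mean x̄ = (37.4 + 37.6 + 41.0 + 42.0 + 45.9 + 48.5)/6 = 42.0667
Deviations from mean: -4.6667, -4.4667, -1.0667, -0.0667, 3.8333, 6.4333
Σ(x_t−x̄)(x_{t+1}−x̄) = (20.8444) + (4.7644) + (0.0711) + (-0.2556) + (24.6611) = 50.0856
Denominator Σ(x_t−x̄)² = 98.9533
r_1 = 50.0856 / 98.9533 = 0.506

0.506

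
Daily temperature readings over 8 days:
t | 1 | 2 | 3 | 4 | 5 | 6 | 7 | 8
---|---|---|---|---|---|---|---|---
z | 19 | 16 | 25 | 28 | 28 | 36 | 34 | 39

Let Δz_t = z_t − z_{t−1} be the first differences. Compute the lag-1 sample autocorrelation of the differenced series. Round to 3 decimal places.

First differences Δz: -3, 9, 3, 0, 8, -2, 5
Mean of differences = 2.8571
Numerator Σ(Δz_t−Δz̄)(Δz_{t+1}−Δz̄) = -85.5918
Denominator Σ(Δz_t−Δz̄)² = 134.8571
r_1(Δz) = -85.5918 / 134.8571 = -0.635

-0.635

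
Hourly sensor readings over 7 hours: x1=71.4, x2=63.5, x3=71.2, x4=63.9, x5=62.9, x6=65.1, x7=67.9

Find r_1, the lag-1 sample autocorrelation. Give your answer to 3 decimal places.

Mean x̄ = (71.4 + 63.5 + 71.2 + 63.9 + 62.9 + 65.1 + 67.9)/7 = 66.5571
Deviations from mean: 4.8429, -3.0571, 4.6429, -2.6571, -3.6571, -1.4571, 1.3429
Σ(x_t−x̄)(x_{t+1}−x̄) = (-14.8053) + (-14.1939) + (-12.3367) + (9.7176) + (5.3290) + (-1.9567) = -28.2461
Denominator Σ(x_t−x̄)² = 78.7171
r_1 = -28.2461 / 78.7171 = -0.359

-0.359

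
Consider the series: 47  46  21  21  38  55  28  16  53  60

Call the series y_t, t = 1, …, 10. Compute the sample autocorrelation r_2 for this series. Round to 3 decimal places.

-0.678

Mean ȳ = (47 + 46 + 21 + 21 + 38 + 55 + 28 + 16 + 53 + 60)/10 = 38.5000
Numerator Σ_{t=1}^{8}(y_t−ȳ)(y_{t+2}−ȳ) = -1562.0000
Denominator Σ(y_t−ȳ)² = 2302.5000
r_2 = -1562.0000 / 2302.5000 = -0.678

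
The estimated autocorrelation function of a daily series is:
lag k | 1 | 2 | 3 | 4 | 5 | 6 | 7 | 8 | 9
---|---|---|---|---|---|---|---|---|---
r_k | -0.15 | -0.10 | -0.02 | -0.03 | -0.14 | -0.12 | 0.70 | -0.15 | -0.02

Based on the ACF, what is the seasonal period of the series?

7

The largest autocorrelation is r_7 = 0.70; the remaining lags stay at or below -0.02.
The dominant spike at lag 7 indicates a seasonal period of 7.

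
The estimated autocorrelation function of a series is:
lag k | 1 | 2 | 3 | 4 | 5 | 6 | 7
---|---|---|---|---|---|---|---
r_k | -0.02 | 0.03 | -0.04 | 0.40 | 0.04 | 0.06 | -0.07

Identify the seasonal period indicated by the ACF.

4

The largest autocorrelation is r_4 = 0.40; the remaining lags stay at or below 0.06.
The dominant spike at lag 4 indicates a seasonal period of 4.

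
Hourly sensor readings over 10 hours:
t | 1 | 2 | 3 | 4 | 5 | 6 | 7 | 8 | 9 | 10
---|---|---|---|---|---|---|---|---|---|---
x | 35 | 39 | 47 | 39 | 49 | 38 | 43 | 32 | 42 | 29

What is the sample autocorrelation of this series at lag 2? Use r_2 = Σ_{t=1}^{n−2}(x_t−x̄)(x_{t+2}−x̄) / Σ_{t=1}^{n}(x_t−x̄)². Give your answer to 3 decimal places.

Mean x̄ = (35 + 39 + 47 + 39 + 49 + 38 + 43 + 32 + 42 + 29)/10 = 39.3000
Numerator Σ_{t=1}^{8}(x_t−x̄)(x_{t+2}−x̄) = 172.6200
Denominator Σ(x_t−x̄)² = 354.1000
r_2 = 172.6200 / 354.1000 = 0.487

0.487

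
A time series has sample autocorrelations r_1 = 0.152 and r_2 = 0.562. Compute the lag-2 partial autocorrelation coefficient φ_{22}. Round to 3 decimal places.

0.552

φ_{22} = (r_2 − r_1²) / (1 − r_1²)
r_1² = (0.152)² = 0.023104
Numerator = 0.562 − 0.0231 = 0.5389; denominator = 1 − 0.0231 = 0.9769
φ_{22} = 0.5389 / 0.9769 = 0.552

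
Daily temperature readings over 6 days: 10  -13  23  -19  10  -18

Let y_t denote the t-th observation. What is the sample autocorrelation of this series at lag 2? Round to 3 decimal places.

Mean ȳ = (10 − 13 + 23 − 19 + 10 − 18)/6 = -1.1667
Σ(y_t−ȳ)(y_{t+2}−ȳ) = (269.8611) + (211.0278) + (269.8611) + (300.1944) = 1050.9444
Denominator Σ(y_t−ȳ)² = 1574.8333
r_2 = 1050.9444 / 1574.8333 = 0.667

0.667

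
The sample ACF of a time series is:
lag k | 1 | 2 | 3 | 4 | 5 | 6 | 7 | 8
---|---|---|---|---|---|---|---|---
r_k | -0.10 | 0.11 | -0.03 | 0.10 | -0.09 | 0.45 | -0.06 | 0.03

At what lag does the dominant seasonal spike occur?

6

The largest autocorrelation is r_6 = 0.45; the remaining lags stay at or below 0.11.
The dominant spike at lag 6 indicates a seasonal period of 6.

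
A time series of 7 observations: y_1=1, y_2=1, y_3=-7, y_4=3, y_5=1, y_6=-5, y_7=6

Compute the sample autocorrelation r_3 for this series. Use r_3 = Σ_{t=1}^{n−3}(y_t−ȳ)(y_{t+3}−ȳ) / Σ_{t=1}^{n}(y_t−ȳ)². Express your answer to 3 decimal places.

Mean ȳ = (1 + 1 − 7 + 3 + 1 − 5 + 6)/7 = 0.0000
Deviations from mean: 1.0000, 1.0000, -7.0000, 3.0000, 1.0000, -5.0000, 6.0000
Σ(y_t−ȳ)(y_{t+3}−ȳ) = (3.0000) + (1.0000) + (35.0000) + (18.0000) = 57.0000
Denominator Σ(y_t−ȳ)² = 122.0000
r_3 = 57.0000 / 122.0000 = 0.467

0.467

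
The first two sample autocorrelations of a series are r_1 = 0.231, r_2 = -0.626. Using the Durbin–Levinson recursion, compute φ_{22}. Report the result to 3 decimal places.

-0.718

φ_{22} = (r_2 − r_1²) / (1 − r_1²)
r_1² = (0.231)² = 0.053361
Numerator = -0.626 − 0.0534 = -0.6794; denominator = 1 − 0.0534 = 0.9466
φ_{22} = -0.6794 / 0.9466 = -0.718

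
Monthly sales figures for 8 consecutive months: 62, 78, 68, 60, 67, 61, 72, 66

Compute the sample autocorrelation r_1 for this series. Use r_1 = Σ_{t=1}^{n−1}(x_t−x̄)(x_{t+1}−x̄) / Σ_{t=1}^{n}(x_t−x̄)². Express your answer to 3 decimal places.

Mean x̄ = (62 + 78 + 68 + 60 + 67 + 61 + 72 + 66)/8 = 66.7500
Numerator Σ_{t=1}^{7}(x_t−x̄)(x_{t+1}−x̄) = -85.0625
Denominator Σ(x_t−x̄)² = 257.5000
r_1 = -85.0625 / 257.5000 = -0.330

-0.330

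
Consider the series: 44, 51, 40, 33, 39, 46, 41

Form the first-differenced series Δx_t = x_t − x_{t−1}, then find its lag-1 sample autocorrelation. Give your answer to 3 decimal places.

First differences Δx: 7, -11, -7, 6, 7, -5
Mean of differences = -0.5000
Numerator Σ(Δx_t−Δx̄)(Δx_{t+1}−Δx̄) = -37.7500
Denominator Σ(Δx_t−Δx̄)² = 327.5000
r_1(Δx) = -37.7500 / 327.5000 = -0.115

-0.115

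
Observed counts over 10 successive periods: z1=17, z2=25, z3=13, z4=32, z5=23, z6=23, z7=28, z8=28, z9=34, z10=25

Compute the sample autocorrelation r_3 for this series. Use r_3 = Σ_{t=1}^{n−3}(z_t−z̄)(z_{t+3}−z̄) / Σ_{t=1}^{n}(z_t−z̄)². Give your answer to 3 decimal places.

Mean z̄ = (17 + 25 + 13 + 32 + 23 + 23 + 28 + 28 + 34 + 25)/10 = 24.8000
Numerator Σ_{t=1}^{7}(z_t−z̄)(z_{t+3}−z̄) = -33.9200
Denominator Σ(z_t−z̄)² = 363.6000
r_3 = -33.9200 / 363.6000 = -0.093

-0.093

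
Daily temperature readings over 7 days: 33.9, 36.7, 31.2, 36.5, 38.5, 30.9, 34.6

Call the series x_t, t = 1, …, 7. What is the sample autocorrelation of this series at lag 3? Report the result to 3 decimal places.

0.396

Mean x̄ = (33.9 + 36.7 + 31.2 + 36.5 + 38.5 + 30.9 + 34.6)/7 = 34.6143
Σ(x_t−x̄)(x_{t+3}−x̄) = (-1.3469) + (8.1045) + (12.6816) + (-0.0269) = 19.4122
Denominator Σ(x_t−x̄)² = 48.9686
r_3 = 19.4122 / 48.9686 = 0.396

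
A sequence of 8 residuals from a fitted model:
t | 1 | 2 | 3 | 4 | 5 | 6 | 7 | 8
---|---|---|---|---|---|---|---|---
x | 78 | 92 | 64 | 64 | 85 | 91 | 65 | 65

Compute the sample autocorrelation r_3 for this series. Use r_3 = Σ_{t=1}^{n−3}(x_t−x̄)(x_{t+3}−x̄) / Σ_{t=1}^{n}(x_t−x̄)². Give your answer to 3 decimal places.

Mean x̄ = (78 + 92 + 64 + 64 + 85 + 91 + 65 + 65)/8 = 75.5000
Deviations from mean: 2.5000, 16.5000, -11.5000, -11.5000, 9.5000, 15.5000, -10.5000, -10.5000
Numerator Σ_{t=1}^{5}(x_t−x̄)(x_{t+3}−x̄) = -29.2500
Denominator Σ(x_t−x̄)² = 1094.0000
r_3 = -29.2500 / 1094.0000 = -0.027

-0.027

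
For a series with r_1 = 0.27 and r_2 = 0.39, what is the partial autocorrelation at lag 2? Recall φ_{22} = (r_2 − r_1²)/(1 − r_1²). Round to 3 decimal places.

φ_{22} = (r_2 − r_1²) / (1 − r_1²)
r_1² = (0.27)² = 0.0729
Numerator = 0.39 − 0.0729 = 0.3171; denominator = 1 − 0.0729 = 0.9271
φ_{22} = 0.3171 / 0.9271 = 0.342

0.342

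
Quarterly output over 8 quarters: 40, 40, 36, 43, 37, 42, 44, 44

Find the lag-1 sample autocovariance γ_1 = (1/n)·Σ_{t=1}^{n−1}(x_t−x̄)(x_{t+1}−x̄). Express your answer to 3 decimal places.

-0.633

Mean x̄ = (40 + 40 + 36 + 43 + 37 + 42 + 44 + 44)/8 = 40.7500
Σ_{t=1}^{7}(x_t−x̄)(x_{t+1}−x̄) = -5.0625
γ_1 = -5.0625 / 8 = -0.633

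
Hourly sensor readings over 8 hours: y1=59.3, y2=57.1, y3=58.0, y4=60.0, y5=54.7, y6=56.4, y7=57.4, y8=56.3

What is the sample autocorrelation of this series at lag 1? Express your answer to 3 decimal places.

Mean ȳ = (59.3 + 57.1 + 58.0 + 60.0 + 54.7 + 56.4 + 57.4 + 56.3)/8 = 57.4000
Σ(y_t−ȳ)(y_{t+1}−ȳ) = (-0.5700) + (-0.1800) + (1.5600) + (-7.0200) + (2.7000) + (0.0000) + (0.0000) = -3.5100
Denominator Σ(y_t−ȳ)² = 20.3200
r_1 = -3.5100 / 20.3200 = -0.173

-0.173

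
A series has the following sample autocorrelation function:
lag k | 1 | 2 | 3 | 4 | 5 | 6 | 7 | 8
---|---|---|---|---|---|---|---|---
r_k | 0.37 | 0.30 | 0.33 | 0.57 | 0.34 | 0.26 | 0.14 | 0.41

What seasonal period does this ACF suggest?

The largest autocorrelation is r_4 = 0.57, with a weaker echo at lag 8 (0.41); the remaining lags stay at or below 0.37. The elevated value at lag 1 (0.37), dropping to 0.30 at lag 2, reflects decaying short-term dependence rather than seasonality.
The dominant spike at lag 4 indicates a seasonal period of 4.

4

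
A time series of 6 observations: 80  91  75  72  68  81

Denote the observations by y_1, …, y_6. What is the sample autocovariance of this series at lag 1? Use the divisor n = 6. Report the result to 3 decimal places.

5.662

Mean ȳ = (80 + 91 + 75 + 72 + 68 + 81)/6 = 77.8333
Deviations: 2.1667, 13.1667, -2.8333, -5.8333, -9.8333, 3.1667
Σ_{t=1}^{5}(y_t−ȳ)(y_{t+1}−ȳ) = 33.9722
γ_1 = 33.9722 / 6 = 5.662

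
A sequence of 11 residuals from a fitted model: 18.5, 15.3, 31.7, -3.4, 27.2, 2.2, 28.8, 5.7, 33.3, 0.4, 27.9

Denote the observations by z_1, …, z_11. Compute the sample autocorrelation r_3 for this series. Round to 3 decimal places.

Mean z̄ = (18.5 + 15.3 + 31.7 − 3.4 + 27.2 + 2.2 + 28.8 + 5.7 + 33.3 + 0.4 + 27.9)/11 = 17.0545
Numerator Σ_{t=1}^{8}(z_t−z̄)(z_{t+3}−z̄) = -1180.4426
Denominator Σ(z_t−z̄)² = 1887.4273
r_3 = -1180.4426 / 1887.4273 = -0.625

-0.625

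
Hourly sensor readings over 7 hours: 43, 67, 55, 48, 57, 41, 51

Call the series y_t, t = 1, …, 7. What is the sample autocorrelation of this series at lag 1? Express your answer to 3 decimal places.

Mean ȳ = (43 + 67 + 55 + 48 + 57 + 41 + 51)/7 = 51.7143
Deviations from mean: -8.7143, 15.2857, 3.2857, -3.7143, 5.2857, -10.7143, -0.7143
Σ(y_t−ȳ)(y_{t+1}−ȳ) = (-133.2041) + (50.2245) + (-12.2041) + (-19.6327) + (-56.6327) + (7.6531) = -163.7959
Denominator Σ(y_t−ȳ)² = 477.4286
r_1 = -163.7959 / 477.4286 = -0.343

-0.343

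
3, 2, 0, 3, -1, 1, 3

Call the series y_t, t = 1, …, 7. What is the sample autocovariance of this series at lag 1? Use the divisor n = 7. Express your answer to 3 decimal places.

Mean ȳ = (3 + 2 + 0 + 3 − 1 + 1 + 3)/7 = 1.5714
Σ_{t=1}^{6}(y_t−ȳ)(y_{t+1}−ȳ) = -5.3265
γ_1 = -5.3265 / 7 = -0.761

-0.761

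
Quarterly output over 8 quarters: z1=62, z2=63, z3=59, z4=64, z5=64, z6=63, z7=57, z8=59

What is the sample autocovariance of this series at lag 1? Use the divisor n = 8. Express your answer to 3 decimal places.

Mean z̄ = (62 + 63 + 59 + 64 + 64 + 63 + 57 + 59)/8 = 61.3750
Deviations: 0.6250, 1.6250, -2.3750, 2.6250, 2.6250, 1.6250, -4.3750, -2.3750
Σ_{t=1}^{7}(z_t−z̄)(z_{t+1}−z̄) = 5.3594
γ_1 = 5.3594 / 8 = 0.670

0.670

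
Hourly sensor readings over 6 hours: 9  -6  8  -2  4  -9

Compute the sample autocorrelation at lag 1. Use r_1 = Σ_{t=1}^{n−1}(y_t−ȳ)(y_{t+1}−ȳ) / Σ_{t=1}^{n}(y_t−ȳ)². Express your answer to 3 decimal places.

Mean ȳ = (9 − 6 + 8 − 2 + 4 − 9)/6 = 0.6667
Deviations from mean: 8.3333, -6.6667, 7.3333, -2.6667, 3.3333, -9.6667
Numerator Σ_{t=1}^{5}(y_t−ȳ)(y_{t+1}−ȳ) = -165.1111
Denominator Σ(y_t−ȳ)² = 279.3333
r_1 = -165.1111 / 279.3333 = -0.591

-0.591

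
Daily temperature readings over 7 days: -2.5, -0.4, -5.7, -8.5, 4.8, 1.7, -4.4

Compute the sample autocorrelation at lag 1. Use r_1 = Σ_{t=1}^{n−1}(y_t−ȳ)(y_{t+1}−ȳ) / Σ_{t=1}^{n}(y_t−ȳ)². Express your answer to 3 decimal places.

-0.083

Mean ȳ = (-2.5 − 0.4 − 5.7 − 8.5 + 4.8 + 1.7 − 4.4)/7 = -2.1429
Deviations from mean: -0.3571, 1.7429, -3.5571, -6.3571, 6.9429, 3.8429, -2.2571
Numerator Σ_{t=1}^{6}(y_t−ȳ)(y_{t+1}−ȳ) = -10.3390
Denominator Σ(y_t−ȳ)² = 124.2971
r_1 = -10.3390 / 124.2971 = -0.083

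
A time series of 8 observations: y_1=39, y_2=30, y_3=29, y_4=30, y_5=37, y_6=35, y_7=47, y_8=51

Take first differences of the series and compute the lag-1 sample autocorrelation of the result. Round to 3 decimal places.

First differences Δy: -9, -1, 1, 7, -2, 12, 4
Mean of differences = 1.7143
Numerator Σ(Δy_t−Δȳ)(Δy_{t+1}−Δȳ) = -7.0816
Denominator Σ(Δy_t−Δȳ)² = 275.4286
r_1(Δy) = -7.0816 / 275.4286 = -0.026

-0.026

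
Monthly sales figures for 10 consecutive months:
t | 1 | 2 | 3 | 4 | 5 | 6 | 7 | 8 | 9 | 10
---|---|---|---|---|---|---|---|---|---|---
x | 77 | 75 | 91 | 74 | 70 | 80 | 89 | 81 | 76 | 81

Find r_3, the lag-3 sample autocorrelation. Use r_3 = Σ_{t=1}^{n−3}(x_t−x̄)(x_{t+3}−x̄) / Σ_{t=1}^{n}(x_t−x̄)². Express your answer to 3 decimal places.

Mean x̄ = (77 + 75 + 91 + 74 + 70 + 80 + 89 + 81 + 76 + 81)/10 = 79.4000
Σ(x_t−x̄)(x_{t+3}−x̄) = (12.9600) + (41.3600) + (6.9600) + (-51.8400) + (-15.0400) + (-2.0400) + (15.3600) = 7.7200
Denominator Σ(x_t−x̄)² = 386.4000
r_3 = 7.7200 / 386.4000 = 0.020

0.020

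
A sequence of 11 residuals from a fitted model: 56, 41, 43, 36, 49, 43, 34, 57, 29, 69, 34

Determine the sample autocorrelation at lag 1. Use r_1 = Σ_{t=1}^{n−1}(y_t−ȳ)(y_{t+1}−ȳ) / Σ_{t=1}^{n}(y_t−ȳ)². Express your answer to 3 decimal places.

Mean ȳ = (56 + 41 + 43 + 36 + 49 + 43 + 34 + 57 + 29 + 69 + 34)/11 = 44.6364
Numerator Σ_{t=1}^{10}(y_t−ȳ)(y_{t+1}−ȳ) = -1013.5868
Denominator Σ(y_t−ȳ)² = 1458.5455
r_1 = -1013.5868 / 1458.5455 = -0.695

-0.695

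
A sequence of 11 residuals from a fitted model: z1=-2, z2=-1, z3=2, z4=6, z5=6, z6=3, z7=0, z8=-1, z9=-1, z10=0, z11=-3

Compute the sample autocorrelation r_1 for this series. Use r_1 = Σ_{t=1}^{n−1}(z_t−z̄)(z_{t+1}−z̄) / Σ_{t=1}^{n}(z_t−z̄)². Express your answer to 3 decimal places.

0.586

Mean z̄ = (-2 − 1 + 2 + 6 + 6 + 3 + 0 − 1 − 1 + 0 − 3)/11 = 0.8182
Numerator Σ_{t=1}^{10}(z_t−z̄)(z_{t+1}−z̄) = 54.8760
Denominator Σ(z_t−z̄)² = 93.6364
r_1 = 54.8760 / 93.6364 = 0.586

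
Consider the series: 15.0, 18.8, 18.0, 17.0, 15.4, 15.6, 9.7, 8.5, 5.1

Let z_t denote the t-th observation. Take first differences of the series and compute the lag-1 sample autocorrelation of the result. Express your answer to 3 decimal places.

-0.097

First differences Δz: 3.8, -0.8, -1.0, -1.6, 0.2, -5.9, -1.2, -3.4
Mean of differences = -1.2375
Numerator Σ(Δz_t−Δz̄)(Δz_{t+1}−Δz̄) = -5.2577
Denominator Σ(Δz_t−Δz̄)² = 54.2388
r_1(Δz) = -5.2577 / 54.2388 = -0.097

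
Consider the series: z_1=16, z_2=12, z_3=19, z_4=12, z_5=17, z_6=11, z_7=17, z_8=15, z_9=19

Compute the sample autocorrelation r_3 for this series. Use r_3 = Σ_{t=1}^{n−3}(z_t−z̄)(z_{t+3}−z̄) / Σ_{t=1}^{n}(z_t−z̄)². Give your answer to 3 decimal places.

Mean z̄ = (16 + 12 + 19 + 12 + 17 + 11 + 17 + 15 + 19)/9 = 15.3333
Numerator Σ_{t=1}^{6}(z_t−z̄)(z_{t+3}−z̄) = -45.6667
Denominator Σ(z_t−z̄)² = 74.0000
r_3 = -45.6667 / 74.0000 = -0.617

-0.617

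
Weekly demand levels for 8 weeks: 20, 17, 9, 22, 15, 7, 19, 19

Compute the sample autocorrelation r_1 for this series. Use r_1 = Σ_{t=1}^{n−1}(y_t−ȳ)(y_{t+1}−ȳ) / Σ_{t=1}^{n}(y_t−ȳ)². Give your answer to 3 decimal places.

Mean ȳ = (20 + 17 + 9 + 22 + 15 + 7 + 19 + 19)/8 = 16.0000
Deviations from mean: 4.0000, 1.0000, -7.0000, 6.0000, -1.0000, -9.0000, 3.0000, 3.0000
Σ(y_t−ȳ)(y_{t+1}−ȳ) = (4.0000) + (-7.0000) + (-42.0000) + (-6.0000) + (9.0000) + (-27.0000) + (9.0000) = -60.0000
Denominator Σ(y_t−ȳ)² = 202.0000
r_1 = -60.0000 / 202.0000 = -0.297

-0.297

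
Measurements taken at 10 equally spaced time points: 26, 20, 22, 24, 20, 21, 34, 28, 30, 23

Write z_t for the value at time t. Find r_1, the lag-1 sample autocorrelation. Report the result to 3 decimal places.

Mean z̄ = (26 + 20 + 22 + 24 + 20 + 21 + 34 + 28 + 30 + 23)/10 = 24.8000
Numerator Σ_{t=1}^{9}(z_t−z̄)(z_{t+1}−z̄) = 33.7600
Denominator Σ(z_t−z̄)² = 195.6000
r_1 = 33.7600 / 195.6000 = 0.173

0.173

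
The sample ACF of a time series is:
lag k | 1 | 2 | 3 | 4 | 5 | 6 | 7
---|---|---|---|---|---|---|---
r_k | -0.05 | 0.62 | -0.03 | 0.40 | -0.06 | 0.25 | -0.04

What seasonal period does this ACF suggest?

The largest autocorrelation is r_2 = 0.62, with weaker echoes at lags 4 (0.40) and 6 (0.25); the remaining lags stay at or below -0.03.
The dominant spike at lag 2 indicates a seasonal period of 2.

2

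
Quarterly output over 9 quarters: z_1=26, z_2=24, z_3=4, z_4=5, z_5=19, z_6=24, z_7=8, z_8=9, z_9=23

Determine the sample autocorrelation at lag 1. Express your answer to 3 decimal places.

0.069

Mean z̄ = (26 + 24 + 4 + 5 + 19 + 24 + 8 + 9 + 23)/9 = 15.7778
Numerator Σ_{t=1}^{8}(z_t−z̄)(z_{t+1}−z̄) = 45.7284
Denominator Σ(z_t−z̄)² = 663.5556
r_1 = 45.7284 / 663.5556 = 0.069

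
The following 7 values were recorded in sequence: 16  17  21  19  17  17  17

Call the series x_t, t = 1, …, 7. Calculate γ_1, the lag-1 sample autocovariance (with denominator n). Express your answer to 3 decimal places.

Mean x̄ = (16 + 17 + 21 + 19 + 17 + 17 + 17)/7 = 17.7143
Deviations: -1.7143, -0.7143, 3.2857, 1.2857, -0.7143, -0.7143, -0.7143
Σ_{t=1}^{6}(x_t−x̄)(x_{t+1}−x̄) = 3.2041
γ_1 = 3.2041 / 7 = 0.458

0.458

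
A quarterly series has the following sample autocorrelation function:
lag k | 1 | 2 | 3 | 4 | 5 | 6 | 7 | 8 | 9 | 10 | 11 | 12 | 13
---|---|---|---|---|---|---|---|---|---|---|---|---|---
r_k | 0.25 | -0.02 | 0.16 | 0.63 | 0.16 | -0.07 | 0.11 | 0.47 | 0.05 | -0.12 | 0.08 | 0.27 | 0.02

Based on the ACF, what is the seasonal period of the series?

4

The largest autocorrelation is r_4 = 0.63, with weaker echoes at lags 8 (0.47) and 12 (0.27); the remaining lags stay at or below 0.25.
The dominant spike at lag 4 indicates a seasonal period of 4.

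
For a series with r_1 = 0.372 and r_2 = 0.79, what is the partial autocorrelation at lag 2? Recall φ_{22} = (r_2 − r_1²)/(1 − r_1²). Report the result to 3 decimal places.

0.756

φ_{22} = (r_2 − r_1²) / (1 − r_1²)
r_1² = (0.372)² = 0.138384
Numerator = 0.79 − 0.1384 = 0.6516; denominator = 1 − 0.1384 = 0.8616
φ_{22} = 0.6516 / 0.8616 = 0.756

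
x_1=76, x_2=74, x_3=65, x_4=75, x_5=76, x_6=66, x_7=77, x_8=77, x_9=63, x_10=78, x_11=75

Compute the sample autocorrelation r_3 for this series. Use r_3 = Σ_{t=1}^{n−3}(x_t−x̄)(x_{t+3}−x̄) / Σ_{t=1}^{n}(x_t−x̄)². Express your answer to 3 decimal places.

0.618

Mean x̄ = (76 + 74 + 65 + 75 + 76 + 66 + 77 + 77 + 63 + 78 + 75)/11 = 72.9091
Numerator Σ_{t=1}^{8}(x_t−x̄)(x_{t+3}−x̄) = 183.5207
Denominator Σ(x_t−x̄)² = 296.9091
r_3 = 183.5207 / 296.9091 = 0.618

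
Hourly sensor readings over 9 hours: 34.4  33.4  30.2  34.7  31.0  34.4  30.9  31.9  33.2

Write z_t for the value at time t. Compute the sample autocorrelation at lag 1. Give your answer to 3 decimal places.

-0.592

Mean z̄ = (34.4 + 33.4 + 30.2 + 34.7 + 31.0 + 34.4 + 30.9 + 31.9 + 33.2)/9 = 32.6778
Numerator Σ_{t=1}^{8}(z_t−z̄)(z_{t+1}−z̄) = -13.9238
Denominator Σ(z_t−z̄)² = 23.5356
r_1 = -13.9238 / 23.5356 = -0.592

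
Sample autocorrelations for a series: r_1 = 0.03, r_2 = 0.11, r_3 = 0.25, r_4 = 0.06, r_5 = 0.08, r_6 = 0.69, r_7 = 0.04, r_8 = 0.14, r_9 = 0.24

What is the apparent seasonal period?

The largest autocorrelation is r_6 = 0.69; the remaining lags stay at or below 0.25.
The dominant spike at lag 6 indicates a seasonal period of 6.

6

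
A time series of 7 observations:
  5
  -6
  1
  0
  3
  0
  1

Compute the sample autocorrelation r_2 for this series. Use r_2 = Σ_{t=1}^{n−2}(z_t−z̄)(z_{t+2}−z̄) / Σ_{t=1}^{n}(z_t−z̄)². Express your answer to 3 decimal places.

Mean z̄ = (5 − 6 + 1 + 0 + 3 + 0 + 1)/7 = 0.5714
Deviations from mean: 4.4286, -6.5714, 0.4286, -0.5714, 2.4286, -0.5714, 0.4286
Σ(z_t−z̄)(z_{t+2}−z̄) = (1.8980) + (3.7551) + (1.0408) + (0.3265) + (1.0408) = 8.0612
Denominator Σ(z_t−z̄)² = 69.7143
r_2 = 8.0612 / 69.7143 = 0.116

0.116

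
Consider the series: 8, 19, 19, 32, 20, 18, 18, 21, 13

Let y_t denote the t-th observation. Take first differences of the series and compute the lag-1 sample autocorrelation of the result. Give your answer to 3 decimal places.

First differences Δy: 11, 0, 13, -12, -2, 0, 3, -8
Mean of differences = 0.6250
Numerator Σ(Δy_t−Δȳ)(Δy_{t+1}−Δȳ) = -157.6406
Denominator Σ(Δy_t−Δȳ)² = 507.8750
r_1(Δy) = -157.6406 / 507.8750 = -0.310

-0.310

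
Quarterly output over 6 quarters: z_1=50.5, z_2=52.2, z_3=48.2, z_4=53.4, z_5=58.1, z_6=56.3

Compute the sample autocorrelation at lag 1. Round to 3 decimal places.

Mean z̄ = (50.5 + 52.2 + 48.2 + 53.4 + 58.1 + 56.3)/6 = 53.1167
Numerator Σ_{t=1}^{5}(z_t−z̄)(z_{t+1}−z̄) = 22.7881
Denominator Σ(z_t−z̄)² = 66.9083
r_1 = 22.7881 / 66.9083 = 0.341

0.341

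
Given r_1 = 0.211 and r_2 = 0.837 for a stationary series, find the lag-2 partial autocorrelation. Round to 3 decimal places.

φ_{22} = (r_2 − r_1²) / (1 − r_1²)
r_1² = (0.211)² = 0.044521
Numerator = 0.837 − 0.0445 = 0.7925; denominator = 1 − 0.0445 = 0.9555
φ_{22} = 0.7925 / 0.9555 = 0.829

0.829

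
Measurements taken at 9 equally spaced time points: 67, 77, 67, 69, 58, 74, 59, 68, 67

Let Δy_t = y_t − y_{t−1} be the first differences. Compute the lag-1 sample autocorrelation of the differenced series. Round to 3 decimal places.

First differences Δy: 10, -10, 2, -11, 16, -15, 9, -1
Mean of differences = 0.0000
Numerator Σ(Δy_t−Δȳ)(Δy_{t+1}−Δȳ) = -702.0000
Denominator Σ(Δy_t−Δȳ)² = 888.0000
r_1(Δy) = -702.0000 / 888.0000 = -0.791

-0.791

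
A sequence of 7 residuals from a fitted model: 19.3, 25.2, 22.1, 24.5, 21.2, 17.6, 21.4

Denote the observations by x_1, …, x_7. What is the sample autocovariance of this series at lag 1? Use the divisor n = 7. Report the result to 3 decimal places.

Mean x̄ = (19.3 + 25.2 + 22.1 + 24.5 + 21.2 + 17.6 + 21.4)/7 = 21.6143
Σ_{t=1}^{6}(x_t−x̄)(x_{t+1}−x̄) = -3.8273
γ_1 = -3.8273 / 7 = -0.547

-0.547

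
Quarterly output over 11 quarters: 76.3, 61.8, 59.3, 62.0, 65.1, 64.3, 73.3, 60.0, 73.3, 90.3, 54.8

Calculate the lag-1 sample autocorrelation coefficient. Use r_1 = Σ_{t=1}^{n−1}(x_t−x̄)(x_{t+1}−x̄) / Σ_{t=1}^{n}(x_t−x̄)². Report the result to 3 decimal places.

-0.195

Mean x̄ = (76.3 + 61.8 + 59.3 + 62.0 + 65.1 + 64.3 + 73.3 + 60.0 + 73.3 + 90.3 + 54.8)/11 = 67.3182
Numerator Σ_{t=1}^{10}(x_t−x̄)(x_{t+1}−x̄) = -200.0076
Denominator Σ(x_t−x̄)² = 1027.7164
r_1 = -200.0076 / 1027.7164 = -0.195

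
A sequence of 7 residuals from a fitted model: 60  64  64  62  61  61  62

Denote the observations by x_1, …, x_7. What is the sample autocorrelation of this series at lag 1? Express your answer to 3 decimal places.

Mean x̄ = (60 + 64 + 64 + 62 + 61 + 61 + 62)/7 = 62.0000
Numerator Σ_{t=1}^{6}(x_t−x̄)(x_{t+1}−x̄) = 1.0000
Denominator Σ(x_t−x̄)² = 14.0000
r_1 = 1.0000 / 14.0000 = 0.071

0.071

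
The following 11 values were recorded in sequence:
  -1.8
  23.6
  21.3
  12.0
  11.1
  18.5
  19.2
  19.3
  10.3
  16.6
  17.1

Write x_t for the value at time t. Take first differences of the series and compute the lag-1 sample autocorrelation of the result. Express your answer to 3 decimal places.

-0.085

First differences Δx: 25.4, -2.3, -9.3, -0.9, 7.4, 0.7, 0.1, -9.0, 6.3, 0.5
Mean of differences = 1.8900
Numerator Σ(Δx_t−Δx̄)(Δx_{t+1}−Δx̄) = -74.8621
Denominator Σ(Δx_t−Δx̄)² = 878.2290
r_1(Δx) = -74.8621 / 878.2290 = -0.085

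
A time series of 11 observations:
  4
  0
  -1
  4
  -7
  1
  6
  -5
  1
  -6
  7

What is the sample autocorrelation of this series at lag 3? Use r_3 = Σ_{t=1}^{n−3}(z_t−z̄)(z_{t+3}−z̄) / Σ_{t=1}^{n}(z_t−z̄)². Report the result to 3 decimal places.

0.017

Mean z̄ = (4 + 0 − 1 + 4 − 7 + 1 + 6 − 5 + 1 − 6 + 7)/11 = 0.3636
Numerator Σ_{t=1}^{8}(z_t−z̄)(z_{t+3}−z̄) = 3.9669
Denominator Σ(z_t−z̄)² = 228.5455
r_3 = 3.9669 / 228.5455 = 0.017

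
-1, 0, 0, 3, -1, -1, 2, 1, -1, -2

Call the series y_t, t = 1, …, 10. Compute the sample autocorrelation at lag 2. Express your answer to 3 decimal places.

Mean ȳ = (-1 + 0 + 0 + 3 − 1 − 1 + 2 + 1 − 1 − 2)/10 = 0.0000
Numerator Σ_{t=1}^{8}(y_t−ȳ)(y_{t+2}−ȳ) = -10.0000
Denominator Σ(y_t−ȳ)² = 22.0000
r_2 = -10.0000 / 22.0000 = -0.455

-0.455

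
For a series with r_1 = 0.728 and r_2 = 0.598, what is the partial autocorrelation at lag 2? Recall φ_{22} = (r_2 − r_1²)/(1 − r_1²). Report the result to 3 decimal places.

0.145

φ_{22} = (r_2 − r_1²) / (1 − r_1²)
r_1² = (0.728)² = 0.529984
Numerator = 0.598 − 0.5300 = 0.0680; denominator = 1 − 0.5300 = 0.4700
φ_{22} = 0.0680 / 0.4700 = 0.145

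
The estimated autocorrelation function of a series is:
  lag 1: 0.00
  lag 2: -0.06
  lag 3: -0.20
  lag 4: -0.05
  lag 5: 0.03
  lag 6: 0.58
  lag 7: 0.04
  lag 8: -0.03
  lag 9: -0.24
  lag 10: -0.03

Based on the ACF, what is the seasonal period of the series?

The largest autocorrelation is r_6 = 0.58; the remaining lags stay at or below 0.04.
The dominant spike at lag 6 indicates a seasonal period of 6.

6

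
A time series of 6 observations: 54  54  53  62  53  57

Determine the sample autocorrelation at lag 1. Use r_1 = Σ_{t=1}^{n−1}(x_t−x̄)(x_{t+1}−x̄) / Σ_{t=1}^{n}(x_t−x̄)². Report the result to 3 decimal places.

-0.492

Mean x̄ = (54 + 54 + 53 + 62 + 53 + 57)/6 = 55.5000
Deviations from mean: -1.5000, -1.5000, -2.5000, 6.5000, -2.5000, 1.5000
Σ(x_t−x̄)(x_{t+1}−x̄) = (2.2500) + (3.7500) + (-16.2500) + (-16.2500) + (-3.7500) = -30.2500
Denominator Σ(x_t−x̄)² = 61.5000
r_1 = -30.2500 / 61.5000 = -0.492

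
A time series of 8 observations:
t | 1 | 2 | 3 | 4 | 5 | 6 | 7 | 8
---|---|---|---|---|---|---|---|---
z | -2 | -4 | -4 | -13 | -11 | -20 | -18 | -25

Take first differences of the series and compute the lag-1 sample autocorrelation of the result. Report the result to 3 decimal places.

-0.846

First differences Δz: -2, 0, -9, 2, -9, 2, -7
Mean of differences = -3.2857
Numerator Σ(Δz_t−Δz̄)(Δz_{t+1}−Δz̄) = -124.7959
Denominator Σ(Δz_t−Δz̄)² = 147.4286
r_1(Δz) = -124.7959 / 147.4286 = -0.846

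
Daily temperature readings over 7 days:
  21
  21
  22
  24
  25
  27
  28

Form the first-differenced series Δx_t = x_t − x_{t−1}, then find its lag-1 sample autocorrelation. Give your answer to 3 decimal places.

-0.127

First differences Δx: 0, 1, 2, 1, 2, 1
Mean of differences = 1.1667
Numerator Σ(Δx_t−Δx̄)(Δx_{t+1}−Δx̄) = -0.3611
Denominator Σ(Δx_t−Δx̄)² = 2.8333
r_1(Δx) = -0.3611 / 2.8333 = -0.127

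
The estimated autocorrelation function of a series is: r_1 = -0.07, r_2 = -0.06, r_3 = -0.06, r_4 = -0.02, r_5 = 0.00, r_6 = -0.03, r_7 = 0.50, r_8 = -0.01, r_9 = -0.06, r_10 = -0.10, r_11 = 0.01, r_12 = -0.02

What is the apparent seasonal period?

7

The largest autocorrelation is r_7 = 0.50; the remaining lags stay at or below 0.01.
The dominant spike at lag 7 indicates a seasonal period of 7.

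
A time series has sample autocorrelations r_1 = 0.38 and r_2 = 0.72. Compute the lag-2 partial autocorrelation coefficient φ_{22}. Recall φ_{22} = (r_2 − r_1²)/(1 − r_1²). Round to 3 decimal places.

φ_{22} = (r_2 − r_1²) / (1 − r_1²)
r_1² = (0.38)² = 0.1444
Numerator = 0.72 − 0.1444 = 0.5756; denominator = 1 − 0.1444 = 0.8556
φ_{22} = 0.5756 / 0.8556 = 0.673

0.673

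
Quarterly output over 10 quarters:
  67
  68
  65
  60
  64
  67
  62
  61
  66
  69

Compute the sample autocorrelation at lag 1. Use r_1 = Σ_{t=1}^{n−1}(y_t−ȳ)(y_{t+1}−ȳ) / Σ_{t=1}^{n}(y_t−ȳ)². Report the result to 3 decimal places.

Mean ȳ = (67 + 68 + 65 + 60 + 64 + 67 + 62 + 61 + 66 + 69)/10 = 64.9000
Numerator Σ_{t=1}^{9}(y_t−ȳ)(y_{t+1}−ȳ) = 14.2900
Denominator Σ(y_t−ȳ)² = 84.9000
r_1 = 14.2900 / 84.9000 = 0.168

0.168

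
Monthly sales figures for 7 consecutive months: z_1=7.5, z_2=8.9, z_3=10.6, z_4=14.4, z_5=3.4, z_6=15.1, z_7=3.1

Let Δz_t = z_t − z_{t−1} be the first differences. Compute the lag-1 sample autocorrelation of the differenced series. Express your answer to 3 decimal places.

-0.713

First differences Δz: 1.4, 1.7, 3.8, -11.0, 11.7, -12.0
Mean of differences = -0.7333
Numerator Σ(Δz_t−Δz̄)(Δz_{t+1}−Δz̄) = -298.0511
Denominator Σ(Δz_t−Δz̄)² = 417.9533
r_1(Δz) = -298.0511 / 417.9533 = -0.713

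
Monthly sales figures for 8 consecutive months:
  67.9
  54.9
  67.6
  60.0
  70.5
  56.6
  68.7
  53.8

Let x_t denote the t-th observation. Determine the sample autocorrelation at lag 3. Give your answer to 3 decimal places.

Mean x̄ = (67.9 + 54.9 + 67.6 + 60.0 + 70.5 + 56.6 + 68.7 + 53.8)/8 = 62.5000
Deviations from mean: 5.4000, -7.6000, 5.1000, -2.5000, 8.0000, -5.9000, 6.2000, -8.7000
Σ(x_t−x̄)(x_{t+3}−x̄) = (-13.5000) + (-60.8000) + (-30.0900) + (-15.5000) + (-69.6000) = -189.4900
Denominator Σ(x_t−x̄)² = 332.1200
r_3 = -189.4900 / 332.1200 = -0.571

-0.571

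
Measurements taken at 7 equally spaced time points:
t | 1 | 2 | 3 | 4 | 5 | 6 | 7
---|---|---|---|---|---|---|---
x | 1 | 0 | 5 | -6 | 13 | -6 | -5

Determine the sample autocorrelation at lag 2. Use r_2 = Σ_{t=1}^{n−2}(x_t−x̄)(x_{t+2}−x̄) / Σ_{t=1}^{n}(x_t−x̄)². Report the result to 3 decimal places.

Mean x̄ = (1 + 0 + 5 − 6 + 13 − 6 − 5)/7 = 0.2857
Deviations from mean: 0.7143, -0.2857, 4.7143, -6.2857, 12.7143, -6.2857, -5.2857
Numerator Σ_{t=1}^{5}(x_t−x̄)(x_{t+2}−x̄) = 37.4082
Denominator Σ(x_t−x̄)² = 291.4286
r_2 = 37.4082 / 291.4286 = 0.128

0.128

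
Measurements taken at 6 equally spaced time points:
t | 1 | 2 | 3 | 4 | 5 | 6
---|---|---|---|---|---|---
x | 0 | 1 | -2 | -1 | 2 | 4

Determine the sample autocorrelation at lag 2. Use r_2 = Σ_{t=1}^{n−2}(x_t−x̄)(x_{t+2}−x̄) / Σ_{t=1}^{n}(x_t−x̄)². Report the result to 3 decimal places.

Mean x̄ = (0 + 1 − 2 − 1 + 2 + 4)/6 = 0.6667
Deviations from mean: -0.6667, 0.3333, -2.6667, -1.6667, 1.3333, 3.3333
Σ(x_t−x̄)(x_{t+2}−x̄) = (1.7778) + (-0.5556) + (-3.5556) + (-5.5556) = -7.8889
Denominator Σ(x_t−x̄)² = 23.3333
r_2 = -7.8889 / 23.3333 = -0.338

-0.338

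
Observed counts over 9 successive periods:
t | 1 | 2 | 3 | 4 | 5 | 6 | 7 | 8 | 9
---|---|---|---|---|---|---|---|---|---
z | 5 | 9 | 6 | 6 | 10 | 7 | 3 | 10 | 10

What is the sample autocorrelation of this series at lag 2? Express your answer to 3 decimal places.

Mean z̄ = (5 + 9 + 6 + 6 + 10 + 7 + 3 + 10 + 10)/9 = 7.3333
Numerator Σ_{t=1}^{7}(z_t−z̄)(z_{t+2}−z̄) = -26.2222
Denominator Σ(z_t−z̄)² = 52.0000
r_2 = -26.2222 / 52.0000 = -0.504

-0.504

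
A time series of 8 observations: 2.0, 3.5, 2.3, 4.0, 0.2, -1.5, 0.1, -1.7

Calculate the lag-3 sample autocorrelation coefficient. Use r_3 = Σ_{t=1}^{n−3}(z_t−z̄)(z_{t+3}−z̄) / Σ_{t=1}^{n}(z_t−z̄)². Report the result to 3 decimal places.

Mean z̄ = (2.0 + 3.5 + 2.3 + 4.0 + 0.2 − 1.5 + 0.1 − 1.7)/8 = 1.1125
Σ(z_t−z̄)(z_{t+3}−z̄) = (2.5627) + (-2.1786) + (-3.1023) + (-2.9236) + (2.5664) = -3.0755
Denominator Σ(z_t−z̄)² = 32.8288
r_3 = -3.0755 / 32.8288 = -0.094

-0.094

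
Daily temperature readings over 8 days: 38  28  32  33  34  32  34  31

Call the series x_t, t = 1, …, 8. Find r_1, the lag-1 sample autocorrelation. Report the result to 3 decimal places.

-0.440

Mean x̄ = (38 + 28 + 32 + 33 + 34 + 32 + 34 + 31)/8 = 32.7500
Deviations from mean: 5.2500, -4.7500, -0.7500, 0.2500, 1.2500, -0.7500, 1.2500, -1.7500
Numerator Σ_{t=1}^{7}(x_t−x̄)(x_{t+1}−x̄) = -25.3125
Denominator Σ(x_t−x̄)² = 57.5000
r_1 = -25.3125 / 57.5000 = -0.440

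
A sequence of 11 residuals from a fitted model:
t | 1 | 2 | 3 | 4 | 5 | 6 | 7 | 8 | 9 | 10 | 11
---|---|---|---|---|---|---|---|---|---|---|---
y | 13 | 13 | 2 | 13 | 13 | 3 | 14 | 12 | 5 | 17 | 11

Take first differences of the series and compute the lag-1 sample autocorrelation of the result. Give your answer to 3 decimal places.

First differences Δy: 0, -11, 11, 0, -10, 11, -2, -7, 12, -6
Mean of differences = -0.2000
Numerator Σ(Δy_t−Δȳ)(Δy_{t+1}−Δȳ) = -394.2400
Denominator Σ(Δy_t−Δȳ)² = 695.6000
r_1(Δy) = -394.2400 / 695.6000 = -0.567

-0.567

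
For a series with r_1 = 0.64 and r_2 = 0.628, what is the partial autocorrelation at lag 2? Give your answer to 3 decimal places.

0.370

φ_{22} = (r_2 − r_1²) / (1 − r_1²)
r_1² = (0.64)² = 0.4096
Numerator = 0.628 − 0.4096 = 0.2184; denominator = 1 − 0.4096 = 0.5904
φ_{22} = 0.2184 / 0.5904 = 0.370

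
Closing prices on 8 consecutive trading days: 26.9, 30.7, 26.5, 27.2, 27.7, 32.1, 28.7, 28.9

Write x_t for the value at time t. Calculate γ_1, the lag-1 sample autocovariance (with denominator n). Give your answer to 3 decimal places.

-0.817

Mean x̄ = (26.9 + 30.7 + 26.5 + 27.2 + 27.7 + 32.1 + 28.7 + 28.9)/8 = 28.5875
Deviations: -1.6875, 2.1125, -2.0875, -1.3875, -0.8875, 3.5125, 0.1125, 0.3125
Σ_{t=1}^{7}(x_t−x̄)(x_{t+1}−x̄) = -6.5339
γ_1 = -6.5339 / 8 = -0.817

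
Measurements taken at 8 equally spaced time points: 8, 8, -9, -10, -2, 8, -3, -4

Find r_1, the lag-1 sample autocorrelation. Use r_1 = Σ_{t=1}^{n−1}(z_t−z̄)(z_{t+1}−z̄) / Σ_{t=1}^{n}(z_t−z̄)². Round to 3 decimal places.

Mean z̄ = (8 + 8 − 9 − 10 − 2 + 8 − 3 − 4)/8 = -0.5000
Deviations from mean: 8.5000, 8.5000, -8.5000, -9.5000, -1.5000, 8.5000, -2.5000, -3.5000
Σ(z_t−z̄)(z_{t+1}−z̄) = (72.2500) + (-72.2500) + (80.7500) + (14.2500) + (-12.7500) + (-21.2500) + (8.7500) = 69.7500
Denominator Σ(z_t−z̄)² = 400.0000
r_1 = 69.7500 / 400.0000 = 0.174

0.174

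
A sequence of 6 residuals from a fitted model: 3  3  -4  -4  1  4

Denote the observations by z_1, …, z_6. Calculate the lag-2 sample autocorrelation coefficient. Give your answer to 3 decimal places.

Mean z̄ = (3 + 3 − 4 − 4 + 1 + 4)/6 = 0.5000
Deviations from mean: 2.5000, 2.5000, -4.5000, -4.5000, 0.5000, 3.5000
Numerator Σ_{t=1}^{4}(z_t−z̄)(z_{t+2}−z̄) = -40.5000
Denominator Σ(z_t−z̄)² = 65.5000
r_2 = -40.5000 / 65.5000 = -0.618

-0.618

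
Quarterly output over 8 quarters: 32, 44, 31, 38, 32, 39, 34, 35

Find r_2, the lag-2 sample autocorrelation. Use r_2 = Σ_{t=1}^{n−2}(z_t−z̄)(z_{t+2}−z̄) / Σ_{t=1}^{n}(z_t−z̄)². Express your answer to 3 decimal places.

0.473

Mean z̄ = (32 + 44 + 31 + 38 + 32 + 39 + 34 + 35)/8 = 35.6250
Deviations from mean: -3.6250, 8.3750, -4.6250, 2.3750, -3.6250, 3.3750, -1.6250, -0.6250
Numerator Σ_{t=1}^{6}(z_t−z̄)(z_{t+2}−z̄) = 65.2188
Denominator Σ(z_t−z̄)² = 137.8750
r_2 = 65.2188 / 137.8750 = 0.473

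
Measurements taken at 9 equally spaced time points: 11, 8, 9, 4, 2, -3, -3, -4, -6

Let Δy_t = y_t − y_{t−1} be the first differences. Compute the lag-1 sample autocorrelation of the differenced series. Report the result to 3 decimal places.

-0.487

First differences Δy: -3, 1, -5, -2, -5, 0, -1, -2
Mean of differences = -2.1250
Numerator Σ(Δy_t−Δȳ)(Δy_{t+1}−Δȳ) = -16.0156
Denominator Σ(Δy_t−Δȳ)² = 32.8750
r_1(Δy) = -16.0156 / 32.8750 = -0.487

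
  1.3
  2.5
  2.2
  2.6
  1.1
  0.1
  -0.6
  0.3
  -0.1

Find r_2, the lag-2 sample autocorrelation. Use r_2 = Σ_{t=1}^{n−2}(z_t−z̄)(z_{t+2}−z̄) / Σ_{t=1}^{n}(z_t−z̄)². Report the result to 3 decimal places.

0.320

Mean z̄ = (1.3 + 2.5 + 2.2 + 2.6 + 1.1 + 0.1 − 0.6 + 0.3 − 0.1)/9 = 1.0444
Σ(z_t−z̄)(z_{t+2}−z̄) = (0.2953) + (2.2642) + (0.0642) + (-1.4691) + (-0.0914) + (0.7031) + (1.8820) = 3.6483
Denominator Σ(z_t−z̄)² = 11.4022
r_2 = 3.6483 / 11.4022 = 0.320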